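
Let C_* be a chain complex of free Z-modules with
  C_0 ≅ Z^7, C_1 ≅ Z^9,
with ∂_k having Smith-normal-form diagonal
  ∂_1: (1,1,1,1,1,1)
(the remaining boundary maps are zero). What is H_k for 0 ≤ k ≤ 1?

H_0 ≅ Z,  H_1 ≅ Z^3.

H_0: b_0 = 7 − 0 − 6 = 1; torsion from ∂_1 factors > 1: none. So H_0 ≅ Z.
H_1: b_1 = 9 − 6 − 0 = 3; torsion from ∂_2 factors > 1: none. So H_1 ≅ Z^3.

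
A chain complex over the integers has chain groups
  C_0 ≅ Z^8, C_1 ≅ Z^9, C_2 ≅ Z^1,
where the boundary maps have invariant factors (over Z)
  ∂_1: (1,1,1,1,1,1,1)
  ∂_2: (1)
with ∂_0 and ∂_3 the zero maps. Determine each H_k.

H_0: b_0 = 8 − 0 − 7 = 1; torsion from ∂_1 factors > 1: none. So H_0 ≅ Z.
H_1: b_1 = 9 − 7 − 1 = 1; torsion from ∂_2 factors > 1: none. So H_1 ≅ Z.
H_2: b_2 = 1 − 1 − 0 = 0; torsion from ∂_3 factors > 1: none. So H_2 ≅ 0.

H_0 ≅ Z,  H_1 ≅ Z,  H_2 = 0.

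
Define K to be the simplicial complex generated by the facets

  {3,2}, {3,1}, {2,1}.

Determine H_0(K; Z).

H_0 ≅ Z.

We work with the vertex ordering 1 < 2 < 3. The simplices of K, each written with vertices in increasing order, are:

  0-simplices (3): [1], [2], [3]
  1-simplices (3): [1,2], [1,3], [2,3]

so the chain groups are C_0 ≅ Z^3, C_1 ≅ Z^3.

Boundary ∂_1: C_1 → C_0 sends each edge [p,q] (with p < q) to q − p.
The 3×3 boundary matrix has rank 2 and Smith normal form diag(1,1).

Computing H_k = (kernel of ∂_k) / (image of ∂_{k+1}):

  H_0: rank C_0 − rank ∂_1 = 3 − 2 = 1, and the invariant factors of ∂_1 are all 1, so H_0 = Z.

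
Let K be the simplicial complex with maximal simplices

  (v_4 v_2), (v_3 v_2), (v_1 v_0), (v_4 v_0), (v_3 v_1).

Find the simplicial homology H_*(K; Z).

H_0 ≅ Z,  H_1 ≅ Z.

We work with the vertex ordering v_0 < v_1 < v_2 < v_3 < v_4. The simplices of K, each written with vertices in increasing order, are:

  0-simplices (5): [v_0], [v_1], [v_2], [v_3], [v_4]
  1-simplices (5): [v_0,v_1], [v_0,v_4], [v_1,v_3], [v_2,v_3], [v_2,v_4]

so the chain groups are C_0 ≅ Z^5, C_1 ≅ Z^5.

∂_1: C_1 → C_0 maps an edge to its endpoints' difference, ∂[p,q] = q − p. For instance
  ∂[v_1,v_3] = [v_3] − [v_1].
The 5×5 boundary matrix has rank 4 and Smith normal form diag(1,1,1,1).

Now H_k = ker ∂_k / im ∂_{k+1}, so:

  H_0: rank C_0 − rank ∂_1 = 5 − 4 = 1, and the invariant factors of ∂_1 are all 1, so H_0 ≅ Z.
  H_1: rank ker ∂_1 − rank ∂_2 = (5 − 4) − 0 = 1, and there is no ∂_2, so H_1 ≅ Z.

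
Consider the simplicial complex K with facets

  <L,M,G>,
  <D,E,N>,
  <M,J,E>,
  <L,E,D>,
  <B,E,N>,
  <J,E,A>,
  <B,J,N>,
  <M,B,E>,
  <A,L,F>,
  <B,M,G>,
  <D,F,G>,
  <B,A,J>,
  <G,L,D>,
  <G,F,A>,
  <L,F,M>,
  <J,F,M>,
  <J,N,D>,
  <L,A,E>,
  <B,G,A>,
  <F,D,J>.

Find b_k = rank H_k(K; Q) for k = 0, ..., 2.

Take the total order A < B < D < E < F < G < J < L < M < N on the vertex set. Then K (dimension 2) consists of the simplices:

  0-simplices (10): A, B, D, E, F, G, J, L, M, N
  1-simplices (30): AB, AE, AF, AG, AJ, AL, BE, BG, BJ, BM, BN, DE, DF, DG, DJ, DL, DN, EJ, EL, EM, EN, FG, FJ, FL, FM, GL, GM, JM, JN, LM
  2-simplices (20): ABG, ABJ, AEJ, AEL, AFG, AFL, BEM, BEN, BGM, BJN, DEL, DEN, DFG, DFJ, DGL, DJN, EJM, FJM, FLM, GLM

giving chain groups C_0 ≅ Z^10, C_1 ≅ Z^30, C_2 ≅ Z^20.

∂_1: C_1 → C_0 is given by ∂[p,q] = [q] − [p]. For instance
  ∂FG = G − F.
This gives a 10×30 integer matrix of rank 9; reducing to Smith normal form yields diagonal entries (1,1,1,1,1,1,1,1,1).

∂_2: C_2 → C_1 maps a triangle to the signed sum of its edges. For instance
  ∂ABJ = BJ − AJ + AB,
  ∂DFJ = FJ − DJ + DF.
The resulting 30×20 matrix has rank 20, and its Smith normal form has invariant factors (1,1,1,1,1,1,1,1,1,1,1,1,1,1,1,1,1,1,1,2).

Now H_k = ker ∂_k / im ∂_{k+1}, so:

  H_0: rank C_0 − rank ∂_1 = 10 − 9 = 1, and the invariant factors of ∂_1 are all 1, so H_0 ≅ Z.
  H_1: rank ker ∂_1 − rank ∂_2 = (30 − 9) − 20 = 1, and ∂_2 has invariant factor 2 > 1, so H_1 ≅ Z ⊕ Z/2Z.
  H_2: rank ker ∂_2 − rank ∂_3 = (20 − 20) − 0 = 0, and there is no ∂_3, so H_2 ≅ 0.

Hence the Betti numbers are b_0 = 1, b_1 = 1, b_2 = 0.

b_0 = 1, b_1 = 1, b_2 = 0.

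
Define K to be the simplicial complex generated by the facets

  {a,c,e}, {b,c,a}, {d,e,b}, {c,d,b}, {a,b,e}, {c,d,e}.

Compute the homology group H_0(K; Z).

H_0 ≅ Z.

Order the vertices as a < b < c < d < e. Listing each simplex with vertices in this order, K has dimension 2 with simplices:

  0-simplices (5): a, b, c, d, e
  1-simplices (9): ab, ac, ae, bc, bd, be, cd, ce, de
  2-simplices (6): abc, abe, ace, bcd, bde, cde

Hence C_0 ≅ Z^5, C_1 ≅ Z^9, C_2 ≅ Z^6.

∂_1: C_1 → C_0 sends each edge [p,q] (with p < q) to q − p. For instance
  ∂ab = b − a.
As a 5×9 matrix over Z this has rank 4, with invariant factors (1,1,1,1).

∂_2: C_2 → C_1 acts by ∂[p,q,r] = [q,r] − [p,r] + [p,q]. For instance
  ∂abe = be − ae + ab,
  ∂abc = bc − ac + ab.
The resulting 9×6 matrix has rank 5, and its Smith normal form has invariant factors (1,1,1,1,1).

Computing H_k = (kernel of ∂_k) / (image of ∂_{k+1}):

  H_0: rank C_0 − rank ∂_1 = 5 − 4 = 1, and the invariant factors of ∂_1 are all 1, so H_0 = Z.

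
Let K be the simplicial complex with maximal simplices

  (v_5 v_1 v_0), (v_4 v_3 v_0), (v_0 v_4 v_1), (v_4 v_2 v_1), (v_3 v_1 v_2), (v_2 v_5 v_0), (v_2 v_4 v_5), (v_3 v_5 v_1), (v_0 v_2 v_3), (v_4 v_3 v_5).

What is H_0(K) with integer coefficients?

H_0 = Z.

Fix the vertex order v_0 < v_1 < v_2 < v_3 < v_4 < v_5 and write every simplex with vertices in increasing order. Then dim K = 2 and the simplices of K are:

  0-simplices (6): [v_0], [v_1], [v_2], [v_3], [v_4], [v_5]
  1-simplices (15): (15 of them)
  2-simplices (10): [v_0,v_1,v_4], [v_0,v_1,v_5], [v_0,v_2,v_3], [v_0,v_2,v_5], [v_0,v_3,v_4], [v_1,v_2,v_3], [v_1,v_2,v_4], [v_1,v_3,v_5], [v_2,v_4,v_5], [v_3,v_4,v_5]

giving chain groups C_0 ≅ Z^6, C_1 ≅ Z^15, C_2 ≅ Z^10.

The boundary map ∂_1: C_1 → C_0 sends each edge [p,q] (with p < q) to q − p. For instance
  ∂[v_1,v_5] = [v_5] − [v_1].
This gives a 6×15 integer matrix of rank 5; reducing to Smith normal form yields diagonal entries (1,1,1,1,1).

Boundary ∂_2: C_2 → C_1 sends each 2-simplex [p,q,r] to [q,r] − [p,r] + [p,q]. For instance
  ∂[v_0,v_3,v_4] = [v_3,v_4] − [v_0,v_4] + [v_0,v_3],
  ∂[v_1,v_2,v_4] = [v_2,v_4] − [v_1,v_4] + [v_1,v_2].
The resulting 15×10 matrix has rank 10, and its Smith normal form has invariant factors (1,1,1,1,1,1,1,1,1,2).

Reading off H_k = ker ∂_k / im ∂_{k+1}:

  H_0: rank C_0 − rank ∂_1 = 6 − 5 = 1, and the invariant factors of ∂_1 are all 1, so H_0 = Z.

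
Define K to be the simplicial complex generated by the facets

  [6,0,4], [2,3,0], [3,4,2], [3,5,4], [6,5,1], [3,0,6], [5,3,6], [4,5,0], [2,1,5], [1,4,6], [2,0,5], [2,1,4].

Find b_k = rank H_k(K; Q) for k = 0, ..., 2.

Order the vertices as 0 < 1 < 2 < 3 < 4 < 5 < 6. Listing each simplex with vertices in this order, K has dimension 2 with simplices:

  0-simplices (7): [0], [1], [2], [3], [4], [5], [6]
  1-simplices (18): [0,2], [0,3], [0,4], [0,5], [0,6], [1,2], [1,4], [1,5], [1,6], [2,3], [2,4], [2,5], [3,4], [3,5], [3,6], [4,5], [4,6], [5,6]
  2-simplices (12): [0,2,3], [0,2,5], [0,3,6], [0,4,5], [0,4,6], [1,2,4], [1,2,5], [1,4,6], [1,5,6], [2,3,4], [3,4,5], [3,5,6]

Hence C_0 ≅ Z^7, C_1 ≅ Z^18, C_2 ≅ Z^12.

∂_1: C_1 → C_0 maps an edge to its endpoints' difference, ∂[p,q] = q − p.
The 7×18 boundary matrix has rank 6 and Smith normal form diag(1,1,1,1,1,1).

Boundary ∂_2: C_2 → C_1 maps a triangle to the signed sum of its edges. For instance
  ∂[1,2,4] = [2,4] − [1,4] + [1,2],
  ∂[1,5,6] = [5,6] − [1,6] + [1,5].
As a 18×12 matrix over Z this has rank 12, with invariant factors (1,1,1,1,1,1,1,1,1,1,1,2).

From H_k ≅ ker(∂_k) / im(∂_{k+1}) we obtain:

  H_0: rank C_0 − rank ∂_1 = 7 − 6 = 1, and the invariant factors of ∂_1 are all 1, so H_0 = Z.
  H_1: rank ker ∂_1 − rank ∂_2 = (18 − 6) − 12 = 0, and ∂_2 has invariant factor 2 > 1, so H_1 = Z/2.
  H_2: rank ker ∂_2 − rank ∂_3 = (12 − 12) − 0 = 0, and there is no ∂_3, so H_2 = 0.

As a check, the Euler characteristic is 7 − 18 + 12 = 1, which agrees with 1 − 0 + 0 = 1.

Hence the Betti numbers are b_0 = 1, b_1 = 0, b_2 = 0.

b_0 = 1, b_1 = 0, b_2 = 0.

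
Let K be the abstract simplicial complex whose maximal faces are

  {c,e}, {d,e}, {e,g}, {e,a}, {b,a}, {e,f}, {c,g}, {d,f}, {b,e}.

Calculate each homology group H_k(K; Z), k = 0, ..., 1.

H_0 ≅ Z,  H_1 ≅ Z^3.

Order the vertices as a < b < c < d < e < f < g. Listing each simplex with vertices in this order, K has dimension 1 with simplices:

  0-simplices (7): a, b, c, d, e, f, g
  1-simplices (9): ab, ae, be, ce, cg, de, df, ef, eg

so the chain groups are C_0 ≅ Z^7, C_1 ≅ Z^9.

Boundary ∂_1: C_1 → C_0 is given by ∂[p,q] = [q] − [p].
The 7×9 boundary matrix has rank 6 and Smith normal form diag(1,1,1,1,1,1).

Now H_k = ker ∂_k / im ∂_{k+1}, so:

  H_0: rank C_0 − rank ∂_1 = 7 − 6 = 1, and the invariant factors of ∂_1 are all 1, so H_0 ≅ Z.
  H_1: rank ker ∂_1 − rank ∂_2 = (9 − 6) − 0 = 3, and there is no ∂_2, so H_1 ≅ Z^3.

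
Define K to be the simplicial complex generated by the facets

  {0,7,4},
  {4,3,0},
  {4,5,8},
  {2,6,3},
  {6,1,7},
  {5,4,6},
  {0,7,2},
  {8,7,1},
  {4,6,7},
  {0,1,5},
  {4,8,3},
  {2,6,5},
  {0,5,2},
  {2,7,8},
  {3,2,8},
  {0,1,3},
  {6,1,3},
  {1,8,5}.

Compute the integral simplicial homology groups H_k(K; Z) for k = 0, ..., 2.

K has 9 vertices, 27 edges, 18 triangles.
rank ∂_0 = 0, rank ∂_1 = 8 ⇒ b_0 = 9 − 0 − 8 = 1; all invariant factors of ∂_1 are 1 so no torsion. So H_0 ≅ Z.
rank ∂_1 = 8, rank ∂_2 = 17 ⇒ b_1 = 27 − 8 − 17 = 2; all invariant factors of ∂_2 are 1 so no torsion. So H_1 ≅ Z^2.
rank ∂_2 = 17, rank ∂_3 = 0 ⇒ b_2 = 18 − 17 − 0 = 1. So H_2 ≅ Z.

H_0 = Z,  H_1 = Z^2,  H_2 = Z.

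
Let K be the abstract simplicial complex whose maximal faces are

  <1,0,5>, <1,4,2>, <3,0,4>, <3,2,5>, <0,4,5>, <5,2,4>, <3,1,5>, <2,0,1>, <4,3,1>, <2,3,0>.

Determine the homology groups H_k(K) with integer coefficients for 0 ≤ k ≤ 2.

Order the vertices as 0 < 1 < 2 < 3 < 4 < 5. Listing each simplex with vertices in this order, K has dimension 2 with simplices:

  0-simplices (6): [0], [1], [2], [3], [4], [5]
  1-simplices (15): [0,1], [0,2], [0,3], [0,4], [0,5], [1,2], [1,3], [1,4], [1,5], [2,3], [2,4], [2,5], [3,4], [3,5], [4,5]
  2-simplices (10): [0,1,2], [0,1,5], [0,2,3], [0,3,4], [0,4,5], [1,2,4], [1,3,4], [1,3,5], [2,3,5], [2,4,5]

so the chain groups are C_0 ≅ Z^6, C_1 ≅ Z^15, C_2 ≅ Z^10.

The boundary map ∂_1: C_1 → C_0 maps an edge to its endpoints' difference, ∂[p,q] = q − p. For instance
  ∂[1,5] = [5] − [1].
As a 6×15 matrix over Z this has rank 5, with invariant factors (1,1,1,1,1).

Boundary ∂_2: C_2 → C_1 sends each 2-simplex [p,q,r] to [q,r] − [p,r] + [p,q]. For instance
  ∂[0,1,2] = [1,2] − [0,2] + [0,1],
  ∂[1,2,4] = [2,4] − [1,4] + [1,2].
The 15×10 boundary matrix has rank 10 and Smith normal form diag(1,1,1,1,1,1,1,1,1,2).

Now H_k = ker ∂_k / im ∂_{k+1}, so:

  H_0: rank C_0 − rank ∂_1 = 6 − 5 = 1, and the invariant factors of ∂_1 are all 1, so H_0 = Z.
  H_1: rank ker ∂_1 − rank ∂_2 = (15 − 5) − 10 = 0, and ∂_2 has invariant factor 2 > 1, so H_1 = Z/2.
  H_2: rank ker ∂_2 − rank ∂_3 = (10 − 10) − 0 = 0, and there is no ∂_3, so H_2 = 0.

As a check, the Euler characteristic is 6 − 15 + 10 = 1, which agrees with 1 − 0 + 0 = 1.

H_0 = Z,  H_1 = Z/2,  H_2 = 0.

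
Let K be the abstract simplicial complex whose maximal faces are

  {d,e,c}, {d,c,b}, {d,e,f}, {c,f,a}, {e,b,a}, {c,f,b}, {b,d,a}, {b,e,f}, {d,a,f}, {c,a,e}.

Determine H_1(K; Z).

H_1 = Z/2.

Fix the vertex order a < b < c < d < e < f and write every simplex with vertices in increasing order. Then dim K = 2 and the simplices of K are:

  0-simplices (6): a, b, c, d, e, f
  1-simplices (15): ab, ac, ad, ae, af, bc, bd, be, bf, cd, ce, cf, de, df, ef
  2-simplices (10): abd, abe, ace, acf, adf, bcd, bcf, bef, cde, def

Hence C_0 ≅ Z^6, C_1 ≅ Z^15, C_2 ≅ Z^10.

The boundary map ∂_1: C_1 → C_0 maps an edge to its endpoints' difference, ∂[p,q] = q − p.
The 6×15 boundary matrix has rank 5 and Smith normal form diag(1,1,1,1,1).

The boundary map ∂_2: C_2 → C_1 sends each 2-simplex [p,q,r] to [q,r] − [p,r] + [p,q]. For instance
  ∂acf = cf − af + ac,
  ∂def = ef − df + de.
As a 15×10 matrix over Z this has rank 10, with invariant factors (1,1,1,1,1,1,1,1,1,2).

Now H_k = ker ∂_k / im ∂_{k+1}, so:

  H_1: rank ker ∂_1 − rank ∂_2 = (15 − 5) − 10 = 0, and ∂_2 has invariant factor 2 > 1, so H_1 ≅ Z/2.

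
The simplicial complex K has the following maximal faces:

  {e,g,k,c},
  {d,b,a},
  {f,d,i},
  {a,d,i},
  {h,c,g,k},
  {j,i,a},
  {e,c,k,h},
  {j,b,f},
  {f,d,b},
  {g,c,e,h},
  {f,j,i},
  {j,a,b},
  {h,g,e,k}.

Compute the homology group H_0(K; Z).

H_0 = Z^2.

We work with the vertex ordering a < b < c < d < e < f < g < h < i < j < k. The simplices of K, each written with vertices in increasing order, are:

  0-simplices (11): a, b, c, d, e, f, g, h, i, j, k
  1-simplices (22): ab, ad, ai, aj, bd, bf, bj, ce, cg, ch, ck, df, di, eg, eh, ek, fi, fj, gh, gk, hk, ij
  2-simplices (18): abd, abj, adi, aij, bdf, bfj, ceg, ceh, cek, cgh, cgk, chk, dfi, egh, egk, ehk, fij, ghk
  3-simplices (5): cegh, cegk, cehk, cghk, eghk

giving chain groups C_0 ≅ Z^11, C_1 ≅ Z^22, C_2 ≅ Z^18, C_3 ≅ Z^5.

The boundary map ∂_1: C_1 → C_0 is given by ∂[p,q] = [q] − [p]. For instance
  ∂ch = h − c.
This gives a 11×22 integer matrix of rank 9; reducing to Smith normal form yields diagonal entries (1,1,1,1,1,1,1,1,1).

Boundary ∂_2: C_2 → C_1 sends each 2-simplex [p,q,r] to [q,r] − [p,r] + [p,q]. For instance
  ∂cek = ek − ck + ce,
  ∂aij = ij − aj + ai.
As a 22×18 matrix over Z this has rank 13, with invariant factors (1,1,1,1,1,1,1,1,1,1,1,1,1).

Boundary ∂_3: C_3 → C_2 sends each 3-simplex σ to the alternating sum Σ_i (−1)^i (σ with its i-th vertex removed). For instance
  ∂cehk = ehk − chk + cek − ceh,
  ∂cegk = egk − cgk + cek − ceg.
This gives a 18×5 integer matrix of rank 4; reducing to Smith normal form yields diagonal entries (1,1,1,1).

Now H_k = ker ∂_k / im ∂_{k+1}, so:

  H_0: rank C_0 − rank ∂_1 = 11 − 9 = 2, and the invariant factors of ∂_1 are all 1, so H_0 = Z^2.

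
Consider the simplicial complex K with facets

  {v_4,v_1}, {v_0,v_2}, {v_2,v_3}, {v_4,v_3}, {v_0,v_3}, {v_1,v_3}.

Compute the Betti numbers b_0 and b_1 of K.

b_0 = 1, b_1 = 2.

Take the total order v_0 < v_1 < v_2 < v_3 < v_4 on the vertex set. Then K (dimension 1) consists of the simplices:

  0-simplices (5): [v_0], [v_1], [v_2], [v_3], [v_4]
  1-simplices (6): [v_0,v_2], [v_0,v_3], [v_1,v_3], [v_1,v_4], [v_2,v_3], [v_3,v_4]

Hence C_0 ≅ Z^5, C_1 ≅ Z^6.

∂_1: C_1 → C_0 sends each edge [p,q] (with p < q) to q − p. For instance
  ∂[v_3,v_4] = [v_4] − [v_3].
The resulting 5×6 matrix has rank 4, and its Smith normal form has invariant factors (1,1,1,1).

Now H_k = ker ∂_k / im ∂_{k+1}, so:

  H_0: rank C_0 − rank ∂_1 = 5 − 4 = 1, and the invariant factors of ∂_1 are all 1, so H_0 = Z.
  H_1: rank ker ∂_1 − rank ∂_2 = (6 − 4) − 0 = 2, and there is no ∂_2, so H_1 = Z^2.

(K is a triangulation of a wedge of 2 circles.)

Hence the Betti numbers are b_0 = 1, b_1 = 2.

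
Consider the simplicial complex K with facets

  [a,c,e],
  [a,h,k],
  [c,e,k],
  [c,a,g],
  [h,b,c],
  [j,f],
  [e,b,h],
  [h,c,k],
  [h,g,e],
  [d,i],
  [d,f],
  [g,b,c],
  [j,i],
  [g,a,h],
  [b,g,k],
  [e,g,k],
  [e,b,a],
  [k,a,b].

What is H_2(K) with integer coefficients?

H_2 ≅ Z.

Fix the vertex order a < b < c < d < e < f < g < h < i < j < k and write every simplex with vertices in increasing order. Then dim K = 2 and the simplices of K are:

  0-simplices (11): a, b, c, d, e, f, g, h, i, j, k
  1-simplices (25): ab, ac, ae, ag, ah, ak, bc, be, bg, bh, bk, ce, cg, ch, ck, df, di, eg, eh, ek, fj, gh, gk, hk, ij
  2-simplices (14): abe, abk, ace, acg, agh, ahk, bcg, bch, beh, bgk, cek, chk, egh, egk

Hence C_0 ≅ Z^11, C_1 ≅ Z^25, C_2 ≅ Z^14.

The boundary map ∂_1: C_1 → C_0 sends each edge [p,q] (with p < q) to q − p. For instance
  ∂ck = k − c.
The resulting 11×25 matrix has rank 9, and its Smith normal form has invariant factors (1,1,1,1,1,1,1,1,1).

Boundary ∂_2: C_2 → C_1 acts by ∂[p,q,r] = [q,r] − [p,r] + [p,q]. For instance
  ∂acg = cg − ag + ac,
  ∂abe = be − ae + ab.
As a 25×14 matrix over Z this has rank 13, with invariant factors (1,1,1,1,1,1,1,1,1,1,1,1,1).

Computing H_k = (kernel of ∂_k) / (image of ∂_{k+1}):

  H_2: rank ker ∂_2 − rank ∂_3 = (14 − 13) − 0 = 1, and there is no ∂_3, so H_2 = Z.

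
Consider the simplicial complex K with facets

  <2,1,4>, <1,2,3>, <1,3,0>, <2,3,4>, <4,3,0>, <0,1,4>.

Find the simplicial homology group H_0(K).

K has 5 vertices, 9 edges, 6 triangles.
rank ∂_0 = 0, rank ∂_1 = 4 ⇒ b_0 = 5 − 0 − 4 = 1; all invariant factors of ∂_1 are 1 so no torsion. So H_0 ≅ Z.

H_0 ≅ Z.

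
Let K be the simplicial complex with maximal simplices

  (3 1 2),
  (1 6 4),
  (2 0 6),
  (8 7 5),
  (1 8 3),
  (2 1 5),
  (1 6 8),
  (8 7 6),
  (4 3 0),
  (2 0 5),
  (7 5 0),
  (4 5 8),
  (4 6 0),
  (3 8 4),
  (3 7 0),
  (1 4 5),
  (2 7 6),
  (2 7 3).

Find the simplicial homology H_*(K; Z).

We work with the vertex ordering 0 < 1 < 2 < 3 < 4 < 5 < 6 < 7 < 8. The simplices of K, each written with vertices in increasing order, are:

  0-simplices (9): [0], [1], [2], [3], [4], [5], [6], [7], [8]
  1-simplices (27): (27 of them)
  2-simplices (18): [0,2,5], [0,2,6], [0,3,4], [0,3,7], [0,4,6], [0,5,7], [1,2,3], [1,2,5], [1,3,8], [1,4,5], [1,4,6], [1,6,8], [2,3,7], [2,6,7], [3,4,8], [4,5,8], [5,7,8], [6,7,8]

giving chain groups C_0 ≅ Z^9, C_1 ≅ Z^27, C_2 ≅ Z^18.

∂_1: C_1 → C_0 maps an edge to its endpoints' difference, ∂[p,q] = q − p. For instance
  ∂[4,6] = [6] − [4].
As a 9×27 matrix over Z this has rank 8, with invariant factors (1,1,1,1,1,1,1,1).

The boundary map ∂_2: C_2 → C_1 maps a triangle to the signed sum of its edges. For instance
  ∂[1,2,5] = [2,5] − [1,5] + [1,2],
  ∂[2,6,7] = [6,7] − [2,7] + [2,6].
The 27×18 boundary matrix has rank 18 and Smith normal form diag(1,1,1,1,1,1,1,1,1,1,1,1,1,1,1,1,1,2).

Reading off H_k = ker ∂_k / im ∂_{k+1}:

  H_0: rank C_0 − rank ∂_1 = 9 − 8 = 1, and the invariant factors of ∂_1 are all 1, so H_0 = Z.
  H_1: rank ker ∂_1 − rank ∂_2 = (27 − 8) − 18 = 1, and ∂_2 has invariant factor 2 > 1, so H_1 = Z ⊕ Z_2.
  H_2: rank ker ∂_2 − rank ∂_3 = (18 − 18) − 0 = 0, and there is no ∂_3, so H_2 = 0.

H_0 = Z,  H_1 = Z ⊕ Z_2,  H_2 = 0.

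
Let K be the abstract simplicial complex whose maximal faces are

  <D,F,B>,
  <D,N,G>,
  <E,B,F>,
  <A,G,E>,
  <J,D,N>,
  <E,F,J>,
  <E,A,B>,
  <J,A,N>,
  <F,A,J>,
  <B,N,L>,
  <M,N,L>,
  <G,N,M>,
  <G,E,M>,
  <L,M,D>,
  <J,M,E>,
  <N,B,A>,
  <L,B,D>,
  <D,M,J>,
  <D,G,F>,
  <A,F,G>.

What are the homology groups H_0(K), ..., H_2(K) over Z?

Order the vertices as A < B < D < E < F < G < J < L < M < N. Listing each simplex with vertices in this order, K has dimension 2 with simplices:

  0-simplices (10): A, B, D, E, F, G, J, L, M, N
  1-simplices (30): AB, AE, AF, AG, AJ, AN, BD, BE, BF, BL, BN, DF, DG, DJ, DL, DM, DN, EF, EG, EJ, EM, FG, FJ, GM, GN, JM, JN, LM, LN, MN
  2-simplices (20): ABE, ABN, AEG, AFG, AFJ, AJN, BDF, BDL, BEF, BLN, DFG, DGN, DJM, DJN, DLM, EFJ, EGM, EJM, GMN, LMN

giving chain groups C_0 ≅ Z^10, C_1 ≅ Z^30, C_2 ≅ Z^20.

The boundary map ∂_1: C_1 → C_0 sends each edge [p,q] (with p < q) to q − p. For instance
  ∂LM = M − L.
The 10×30 boundary matrix has rank 9 and Smith normal form diag(1,1,1,1,1,1,1,1,1).

∂_2: C_2 → C_1 acts by ∂[p,q,r] = [q,r] − [p,r] + [p,q]. For instance
  ∂BDL = DL − BL + BD,
  ∂BEF = EF − BF + BE.
The resulting 30×20 matrix has rank 20, and its Smith normal form has invariant factors (1,1,1,1,1,1,1,1,1,1,1,1,1,1,1,1,1,1,1,2).

Reading off H_k = ker ∂_k / im ∂_{k+1}:

  H_0: rank C_0 − rank ∂_1 = 10 − 9 = 1, and the invariant factors of ∂_1 are all 1, so H_0 = Z.
  H_1: rank ker ∂_1 − rank ∂_2 = (30 − 9) − 20 = 1, and ∂_2 has invariant factor 2 > 1, so H_1 = Z ⊕ Z_2.
  H_2: rank ker ∂_2 − rank ∂_3 = (20 − 20) − 0 = 0, and there is no ∂_3, so H_2 = 0.

As a check, the Euler characteristic is 10 − 30 + 20 = 0, which agrees with 1 − 1 + 0 = 0.

H_0 ≅ Z,  H_1 ≅ Z ⊕ Z_2,  H_2 = 0.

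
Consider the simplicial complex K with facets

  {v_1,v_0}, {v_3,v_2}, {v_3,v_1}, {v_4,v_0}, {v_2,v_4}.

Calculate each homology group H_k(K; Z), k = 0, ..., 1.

H_0 ≅ Z,  H_1 ≅ Z.

Order the vertices as v_0 < v_1 < v_2 < v_3 < v_4. Listing each simplex with vertices in this order, K has dimension 1 with simplices:

  0-simplices (5): [v_0], [v_1], [v_2], [v_3], [v_4]
  1-simplices (5): [v_0,v_1], [v_0,v_4], [v_1,v_3], [v_2,v_3], [v_2,v_4]

giving chain groups C_0 ≅ Z^5, C_1 ≅ Z^5.

∂_1: C_1 → C_0 is given by ∂[p,q] = [q] − [p]. For instance
  ∂[v_1,v_3] = [v_3] − [v_1].
As a 5×5 matrix over Z this has rank 4, with invariant factors (1,1,1,1).

Computing H_k = (kernel of ∂_k) / (image of ∂_{k+1}):

  H_0: rank C_0 − rank ∂_1 = 5 − 4 = 1, and the invariant factors of ∂_1 are all 1, so H_0 = Z.
  H_1: rank ker ∂_1 − rank ∂_2 = (5 − 4) − 0 = 1, and there is no ∂_2, so H_1 = Z.

(K is a triangulation of the circle S^1.)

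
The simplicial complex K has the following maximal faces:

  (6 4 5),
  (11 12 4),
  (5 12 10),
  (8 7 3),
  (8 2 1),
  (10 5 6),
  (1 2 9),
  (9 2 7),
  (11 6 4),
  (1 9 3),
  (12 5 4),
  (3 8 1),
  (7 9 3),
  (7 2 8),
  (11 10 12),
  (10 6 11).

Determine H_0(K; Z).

H_0 ≅ Z^2.

Take the total order 1 < 2 < 3 < 4 < 5 < 6 < 7 < 8 < 9 < 10 < 11 < 12 on the vertex set. Then K (dimension 2) consists of the simplices:

  0-simplices (12): [1], [2], [3], [4], [5], [6], [7], [8], [9], [10], [11], [12]
  1-simplices (24): (24 of them)
  2-simplices (16): [1,2,8], [1,2,9], [1,3,8], [1,3,9], [2,7,8], [2,7,9], [3,7,8], [3,7,9], [4,5,6], [4,5,12], [4,6,11], [4,11,12], [5,6,10], [5,10,12], [6,10,11], [10,11,12]

Hence C_0 ≅ Z^12, C_1 ≅ Z^24, C_2 ≅ Z^16.

Boundary ∂_1: C_1 → C_0 is given by ∂[p,q] = [q] − [p].
The resulting 12×24 matrix has rank 10, and its Smith normal form has invariant factors (1,1,1,1,1,1,1,1,1,1).

∂_2: C_2 → C_1 sends each 2-simplex [p,q,r] to [q,r] − [p,r] + [p,q]. For instance
  ∂[4,11,12] = [11,12] − [4,12] + [4,11],
  ∂[1,3,9] = [3,9] − [1,9] + [1,3].
The resulting 24×16 matrix has rank 14, and its Smith normal form has invariant factors (1,1,1,1,1,1,1,1,1,1,1,1,1,1).

From H_k ≅ ker(∂_k) / im(∂_{k+1}) we obtain:

  H_0: rank C_0 − rank ∂_1 = 12 − 10 = 2, and the invariant factors of ∂_1 are all 1, so H_0 = Z^2.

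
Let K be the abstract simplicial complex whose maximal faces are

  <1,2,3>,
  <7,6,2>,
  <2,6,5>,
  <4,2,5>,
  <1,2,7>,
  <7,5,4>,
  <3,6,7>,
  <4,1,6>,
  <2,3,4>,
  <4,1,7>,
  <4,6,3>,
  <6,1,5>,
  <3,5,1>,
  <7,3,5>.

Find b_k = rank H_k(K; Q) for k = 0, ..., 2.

b_0 = 1, b_1 = 2, b_2 = 1.

Fix the vertex order 1 < 2 < 3 < 4 < 5 < 6 < 7 and write every simplex with vertices in increasing order. Then dim K = 2 and the simplices of K are:

  0-simplices (7): [1], [2], [3], [4], [5], [6], [7]
  1-simplices (21): [1,2], [1,3], [1,4], [1,5], [1,6], [1,7], [2,3], [2,4], [2,5], [2,6], [2,7], [3,4], [3,5], [3,6], [3,7], [4,5], [4,6], [4,7], [5,6], [5,7], [6,7]
  2-simplices (14): [1,2,3], [1,2,7], [1,3,5], [1,4,6], [1,4,7], [1,5,6], [2,3,4], [2,4,5], [2,5,6], [2,6,7], [3,4,6], [3,5,7], [3,6,7], [4,5,7]

giving chain groups C_0 ≅ Z^7, C_1 ≅ Z^21, C_2 ≅ Z^14.

∂_1: C_1 → C_0 maps an edge to its endpoints' difference, ∂[p,q] = q − p.
This gives a 7×21 integer matrix of rank 6; reducing to Smith normal form yields diagonal entries (1,1,1,1,1,1).

∂_2: C_2 → C_1 sends each 2-simplex [p,q,r] to [q,r] − [p,r] + [p,q]. For instance
  ∂[1,5,6] = [5,6] − [1,6] + [1,5],
  ∂[1,2,3] = [2,3] − [1,3] + [1,2].
As a 21×14 matrix over Z this has rank 13, with invariant factors (1,1,1,1,1,1,1,1,1,1,1,1,1).

Reading off H_k = ker ∂_k / im ∂_{k+1}:

  H_0: rank C_0 − rank ∂_1 = 7 − 6 = 1, and the invariant factors of ∂_1 are all 1, so H_0 ≅ Z.
  H_1: rank ker ∂_1 − rank ∂_2 = (21 − 6) − 13 = 2, and the invariant factors of ∂_2 are all 1, so H_1 ≅ Z^2.
  H_2: rank ker ∂_2 − rank ∂_3 = (14 − 13) − 0 = 1, and there is no ∂_3, so H_2 ≅ Z.

As a check, the Euler characteristic is 7 − 21 + 14 = 0, which agrees with 1 − 2 + 1 = 0.

Hence the Betti numbers are b_0 = 1, b_1 = 2, b_2 = 1.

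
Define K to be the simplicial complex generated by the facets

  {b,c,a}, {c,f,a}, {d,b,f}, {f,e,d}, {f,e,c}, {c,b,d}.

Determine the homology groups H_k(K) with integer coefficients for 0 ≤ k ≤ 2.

Order the vertices as a < b < c < d < e < f. Listing each simplex with vertices in this order, K has dimension 2 with simplices:

  0-simplices (6): a, b, c, d, e, f
  1-simplices (12): ab, ac, af, bc, bd, bf, cd, ce, cf, de, df, ef
  2-simplices (6): abc, acf, bcd, bdf, cef, def

so the chain groups are C_0 ≅ Z^6, C_1 ≅ Z^12, C_2 ≅ Z^6.

∂_1: C_1 → C_0 is given by ∂[p,q] = [q] − [p].
This gives a 6×12 integer matrix of rank 5; reducing to Smith normal form yields diagonal entries (1,1,1,1,1).

Boundary ∂_2: C_2 → C_1 sends each 2-simplex [p,q,r] to [q,r] − [p,r] + [p,q]. For instance
  ∂abc = bc − ac + ab,
  ∂bcd = cd − bd + bc.
As a 12×6 matrix over Z this has rank 6, with invariant factors (1,1,1,1,1,1).

Now H_k = ker ∂_k / im ∂_{k+1}, so:

  H_0: rank C_0 − rank ∂_1 = 6 − 5 = 1, and the invariant factors of ∂_1 are all 1, so H_0 ≅ Z.
  H_1: rank ker ∂_1 − rank ∂_2 = (12 − 5) − 6 = 1, and the invariant factors of ∂_2 are all 1, so H_1 ≅ Z.
  H_2: rank ker ∂_2 − rank ∂_3 = (6 − 6) − 0 = 0, and there is no ∂_3, so H_2 ≅ 0.

(K is a triangulation of the cylinder S^1 x I.)

H_0 ≅ Z,  H_1 ≅ Z,  H_2 = 0.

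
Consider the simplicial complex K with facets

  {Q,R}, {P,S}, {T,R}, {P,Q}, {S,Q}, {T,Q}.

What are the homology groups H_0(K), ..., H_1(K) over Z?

H_0 = Z,  H_1 = Z^2.

K has 5 vertices, 6 edges.
rank ∂_0 = 0, rank ∂_1 = 4 ⇒ b_0 = 5 − 0 − 4 = 1; all invariant factors of ∂_1 are 1 so no torsion. So H_0 = Z.
rank ∂_1 = 4, rank ∂_2 = 0 ⇒ b_1 = 6 − 4 − 0 = 2. So H_1 = Z^2.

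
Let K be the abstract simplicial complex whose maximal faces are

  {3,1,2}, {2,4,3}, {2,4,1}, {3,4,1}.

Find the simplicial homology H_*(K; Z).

H_0 = Z,  H_1 = 0,  H_2 = Z.

Order the vertices as 1 < 2 < 3 < 4. Listing each simplex with vertices in this order, K has dimension 2 with simplices:

  0-simplices (4): [1], [2], [3], [4]
  1-simplices (6): [1,2], [1,3], [1,4], [2,3], [2,4], [3,4]
  2-simplices (4): [1,2,3], [1,2,4], [1,3,4], [2,3,4]

giving chain groups C_0 ≅ Z^4, C_1 ≅ Z^6, C_2 ≅ Z^4.

The boundary map ∂_1: C_1 → C_0 sends each edge [p,q] (with p < q) to q − p.
The 4×6 boundary matrix has rank 3 and Smith normal form diag(1,1,1).

∂_2: C_2 → C_1 maps a triangle to the signed sum of its edges. For instance
  ∂[1,2,4] = [2,4] − [1,4] + [1,2],
  ∂[1,2,3] = [2,3] − [1,3] + [1,2].
The 6×4 boundary matrix has rank 3 and Smith normal form diag(1,1,1).

Computing H_k = (kernel of ∂_k) / (image of ∂_{k+1}):

  H_0: rank C_0 − rank ∂_1 = 4 − 3 = 1, and the invariant factors of ∂_1 are all 1, so H_0 ≅ Z.
  H_1: rank ker ∂_1 − rank ∂_2 = (6 − 3) − 3 = 0, and the invariant factors of ∂_2 are all 1, so H_1 ≅ 0.
  H_2: rank ker ∂_2 − rank ∂_3 = (4 − 3) − 0 = 1, and there is no ∂_3, so H_2 ≅ Z.

As a check, the Euler characteristic is 4 − 6 + 4 = 2, which agrees with 1 − 0 + 1 = 2.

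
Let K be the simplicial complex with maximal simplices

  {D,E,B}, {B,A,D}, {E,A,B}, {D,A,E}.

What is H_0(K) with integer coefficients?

H_0 ≅ Z.

Fix the vertex order A < B < D < E and write every simplex with vertices in increasing order. Then dim K = 2 and the simplices of K are:

  0-simplices (4): A, B, D, E
  1-simplices (6): AB, AD, AE, BD, BE, DE
  2-simplices (4): ABD, ABE, ADE, BDE

Hence C_0 ≅ Z^4, C_1 ≅ Z^6, C_2 ≅ Z^4.

Boundary ∂_1: C_1 → C_0 is given by ∂[p,q] = [q] − [p]. For instance
  ∂AD = D − A.
As a 4×6 matrix over Z this has rank 3, with invariant factors (1,1,1).

Boundary ∂_2: C_2 → C_1 maps a triangle to the signed sum of its edges. For instance
  ∂ABD = BD − AD + AB,
  ∂ABE = BE − AE + AB.
As a 6×4 matrix over Z this has rank 3, with invariant factors (1,1,1).

Reading off H_k = ker ∂_k / im ∂_{k+1}:

  H_0: rank C_0 − rank ∂_1 = 4 − 3 = 1, and the invariant factors of ∂_1 are all 1, so H_0 = Z.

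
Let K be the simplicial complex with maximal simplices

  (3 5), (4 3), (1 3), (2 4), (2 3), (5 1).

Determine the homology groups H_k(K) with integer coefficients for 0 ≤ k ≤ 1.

Fix the vertex order 1 < 2 < 3 < 4 < 5 and write every simplex with vertices in increasing order. Then dim K = 1 and the simplices of K are:

  0-simplices (5): [1], [2], [3], [4], [5]
  1-simplices (6): [1,3], [1,5], [2,3], [2,4], [3,4], [3,5]

so the chain groups are C_0 ≅ Z^5, C_1 ≅ Z^6.

The boundary map ∂_1: C_1 → C_0 maps an edge to its endpoints' difference, ∂[p,q] = q − p.
As a 5×6 matrix over Z this has rank 4, with invariant factors (1,1,1,1).

From H_k ≅ ker(∂_k) / im(∂_{k+1}) we obtain:

  H_0: rank C_0 − rank ∂_1 = 5 − 4 = 1, and the invariant factors of ∂_1 are all 1, so H_0 ≅ Z.
  H_1: rank ker ∂_1 − rank ∂_2 = (6 − 4) − 0 = 2, and there is no ∂_2, so H_1 ≅ Z^2.

H_0 ≅ Z,  H_1 ≅ Z^2.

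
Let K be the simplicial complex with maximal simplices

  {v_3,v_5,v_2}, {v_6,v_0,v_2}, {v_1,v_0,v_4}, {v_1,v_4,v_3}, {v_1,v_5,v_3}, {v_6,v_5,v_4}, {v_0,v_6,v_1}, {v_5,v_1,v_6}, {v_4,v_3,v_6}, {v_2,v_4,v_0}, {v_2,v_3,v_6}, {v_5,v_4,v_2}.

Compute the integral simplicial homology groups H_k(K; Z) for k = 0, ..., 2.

Fix the vertex order v_0 < v_1 < v_2 < v_3 < v_4 < v_5 < v_6 and write every simplex with vertices in increasing order. Then dim K = 2 and the simplices of K are:

  0-simplices (7): [v_0], [v_1], [v_2], [v_3], [v_4], [v_5], [v_6]
  1-simplices (18): (18 of them)
  2-simplices (12): (12 of them)

Hence C_0 ≅ Z^7, C_1 ≅ Z^18, C_2 ≅ Z^12.

The boundary map ∂_1: C_1 → C_0 maps an edge to its endpoints' difference, ∂[p,q] = q − p. For instance
  ∂[v_2,v_6] = [v_6] − [v_2].
The 7×18 boundary matrix has rank 6 and Smith normal form diag(1,1,1,1,1,1).

∂_2: C_2 → C_1 acts by ∂[p,q,r] = [q,r] − [p,r] + [p,q]. For instance
  ∂[v_1,v_5,v_6] = [v_5,v_6] − [v_1,v_6] + [v_1,v_5],
  ∂[v_0,v_1,v_6] = [v_1,v_6] − [v_0,v_6] + [v_0,v_1].
The resulting 18×12 matrix has rank 12, and its Smith normal form has invariant factors (1,1,1,1,1,1,1,1,1,1,1,2).

Computing H_k = (kernel of ∂_k) / (image of ∂_{k+1}):

  H_0: rank C_0 − rank ∂_1 = 7 − 6 = 1, and the invariant factors of ∂_1 are all 1, so H_0 ≅ Z.
  H_1: rank ker ∂_1 − rank ∂_2 = (18 − 6) − 12 = 0, and ∂_2 has invariant factor 2 > 1, so H_1 ≅ Z/2.
  H_2: rank ker ∂_2 − rank ∂_3 = (12 − 12) − 0 = 0, and there is no ∂_3, so H_2 ≅ 0.

As a check, the Euler characteristic is 7 − 18 + 12 = 1, which agrees with 1 − 0 + 0 = 1.

H_0 = Z,  H_1 = Z/2,  H_2 = 0.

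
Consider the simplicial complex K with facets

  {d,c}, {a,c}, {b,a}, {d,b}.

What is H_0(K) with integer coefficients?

Order the vertices as a < b < c < d. Listing each simplex with vertices in this order, K has dimension 1 with simplices:

  0-simplices (4): a, b, c, d
  1-simplices (4): ab, ac, bd, cd

Hence C_0 ≅ Z^4, C_1 ≅ Z^4.

The boundary map ∂_1: C_1 → C_0 sends each edge [p,q] (with p < q) to q − p.
As a 4×4 matrix over Z this has rank 3, with invariant factors (1,1,1).

Reading off H_k = ker ∂_k / im ∂_{k+1}:

  H_0: rank C_0 − rank ∂_1 = 4 − 3 = 1, and the invariant factors of ∂_1 are all 1, so H_0 ≅ Z.

H_0 ≅ Z.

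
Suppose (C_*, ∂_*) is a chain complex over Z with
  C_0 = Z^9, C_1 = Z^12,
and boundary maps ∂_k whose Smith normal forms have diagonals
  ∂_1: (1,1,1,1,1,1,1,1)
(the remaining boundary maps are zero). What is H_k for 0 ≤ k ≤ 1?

H_0: b_0 = 9 − 0 − 8 = 1; torsion from ∂_1 factors > 1: none. So H_0 ≅ Z.
H_1: b_1 = 12 − 8 − 0 = 4; torsion from ∂_2 factors > 1: none. So H_1 ≅ Z^4.

H_0 ≅ Z,  H_1 ≅ Z^4.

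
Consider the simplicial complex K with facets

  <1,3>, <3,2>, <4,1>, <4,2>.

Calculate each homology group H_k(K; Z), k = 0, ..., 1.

H_0 = Z,  H_1 = Z.

Take the total order 1 < 2 < 3 < 4 on the vertex set. Then K (dimension 1) consists of the simplices:

  0-simplices (4): [1], [2], [3], [4]
  1-simplices (4): [1,3], [1,4], [2,3], [2,4]

giving chain groups C_0 ≅ Z^4, C_1 ≅ Z^4.

Boundary ∂_1: C_1 → C_0 sends each edge [p,q] (with p < q) to q − p. For instance
  ∂[2,4] = [4] − [2].
As a 4×4 matrix over Z this has rank 3, with invariant factors (1,1,1).

Reading off H_k = ker ∂_k / im ∂_{k+1}:

  H_0: rank C_0 − rank ∂_1 = 4 − 3 = 1, and the invariant factors of ∂_1 are all 1, so H_0 = Z.
  H_1: rank ker ∂_1 − rank ∂_2 = (4 − 3) − 0 = 1, and there is no ∂_2, so H_1 = Z.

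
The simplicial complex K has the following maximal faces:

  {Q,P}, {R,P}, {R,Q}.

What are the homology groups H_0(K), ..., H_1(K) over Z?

H_0 ≅ Z,  H_1 ≅ Z.

We work with the vertex ordering P < Q < R. The simplices of K, each written with vertices in increasing order, are:

  0-simplices (3): P, Q, R
  1-simplices (3): PQ, PR, QR

Hence C_0 ≅ Z^3, C_1 ≅ Z^3.

The boundary map ∂_1: C_1 → C_0 is given by ∂[p,q] = [q] − [p]. For instance
  ∂QR = R − Q.
The 3×3 boundary matrix has rank 2 and Smith normal form diag(1,1).

Computing H_k = (kernel of ∂_k) / (image of ∂_{k+1}):

  H_0: rank C_0 − rank ∂_1 = 3 − 2 = 1, and the invariant factors of ∂_1 are all 1, so H_0 ≅ Z.
  H_1: rank ker ∂_1 − rank ∂_2 = (3 − 2) − 0 = 1, and there is no ∂_2, so H_1 ≅ Z.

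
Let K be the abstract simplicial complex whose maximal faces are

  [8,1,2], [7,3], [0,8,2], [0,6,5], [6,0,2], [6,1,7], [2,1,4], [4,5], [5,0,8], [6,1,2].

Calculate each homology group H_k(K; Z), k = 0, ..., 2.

Fix the vertex order 0 < 1 < 2 < 3 < 4 < 5 < 6 < 7 < 8 and write every simplex with vertices in increasing order. Then dim K = 2 and the simplices of K are:

  0-simplices (9): [0], [1], [2], [3], [4], [5], [6], [7], [8]
  1-simplices (17): [0,2], [0,5], [0,6], [0,8], [1,2], [1,4], [1,6], [1,7], [1,8], [2,4], [2,6], [2,8], [3,7], [4,5], [5,6], [5,8], [6,7]
  2-simplices (8): [0,2,6], [0,2,8], [0,5,6], [0,5,8], [1,2,4], [1,2,6], [1,2,8], [1,6,7]

Hence C_0 ≅ Z^9, C_1 ≅ Z^17, C_2 ≅ Z^8.

Boundary ∂_1: C_1 → C_0 is given by ∂[p,q] = [q] − [p].
This gives a 9×17 integer matrix of rank 8; reducing to Smith normal form yields diagonal entries (1,1,1,1,1,1,1,1).

Boundary ∂_2: C_2 → C_1 acts by ∂[p,q,r] = [q,r] − [p,r] + [p,q]. For instance
  ∂[0,2,8] = [2,8] − [0,8] + [0,2],
  ∂[1,6,7] = [6,7] − [1,7] + [1,6].
The 17×8 boundary matrix has rank 8 and Smith normal form diag(1,1,1,1,1,1,1,1).

Computing H_k = (kernel of ∂_k) / (image of ∂_{k+1}):

  H_0: rank C_0 − rank ∂_1 = 9 − 8 = 1, and the invariant factors of ∂_1 are all 1, so H_0 = Z.
  H_1: rank ker ∂_1 − rank ∂_2 = (17 − 8) − 8 = 1, and the invariant factors of ∂_2 are all 1, so H_1 = Z.
  H_2: rank ker ∂_2 − rank ∂_3 = (8 − 8) − 0 = 0, and there is no ∂_3, so H_2 = 0.

H_0 ≅ Z,  H_1 ≅ Z,  H_2 = 0.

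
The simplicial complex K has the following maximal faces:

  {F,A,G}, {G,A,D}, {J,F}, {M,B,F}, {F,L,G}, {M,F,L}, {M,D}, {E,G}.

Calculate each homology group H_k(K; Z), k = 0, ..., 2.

H_0 ≅ Z,  H_1 ≅ Z,  H_2 = 0.

Order the vertices as A < B < D < E < F < G < J < L < M. Listing each simplex with vertices in this order, K has dimension 2 with simplices:

  0-simplices (9): A, B, D, E, F, G, J, L, M
  1-simplices (14): AD, AF, AG, BF, BM, DG, DM, EG, FG, FJ, FL, FM, GL, LM
  2-simplices (5): ADG, AFG, BFM, FGL, FLM

Hence C_0 ≅ Z^9, C_1 ≅ Z^14, C_2 ≅ Z^5.

The boundary map ∂_1: C_1 → C_0 is given by ∂[p,q] = [q] − [p].
The 9×14 boundary matrix has rank 8 and Smith normal form diag(1,1,1,1,1,1,1,1).

The boundary map ∂_2: C_2 → C_1 maps a triangle to the signed sum of its edges. For instance
  ∂BFM = FM − BM + BF,
  ∂FLM = LM − FM + FL.
The resulting 14×5 matrix has rank 5, and its Smith normal form has invariant factors (1,1,1,1,1).

Computing H_k = (kernel of ∂_k) / (image of ∂_{k+1}):

  H_0: rank C_0 − rank ∂_1 = 9 − 8 = 1, and the invariant factors of ∂_1 are all 1, so H_0 ≅ Z.
  H_1: rank ker ∂_1 − rank ∂_2 = (14 − 8) − 5 = 1, and the invariant factors of ∂_2 are all 1, so H_1 ≅ Z.
  H_2: rank ker ∂_2 − rank ∂_3 = (5 − 5) − 0 = 0, and there is no ∂_3, so H_2 ≅ 0.

As a check, the Euler characteristic is 9 − 14 + 5 = 0, which agrees with 1 − 1 + 0 = 0.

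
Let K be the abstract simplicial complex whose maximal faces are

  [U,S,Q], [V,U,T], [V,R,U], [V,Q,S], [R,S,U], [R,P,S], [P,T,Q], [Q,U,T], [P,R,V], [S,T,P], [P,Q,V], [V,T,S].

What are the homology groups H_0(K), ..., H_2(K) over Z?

H_0 ≅ Z,  H_1 ≅ Z/2,  H_2 = 0.

Order the vertices as P < Q < R < S < T < U < V. Listing each simplex with vertices in this order, K has dimension 2 with simplices:

  0-simplices (7): P, Q, R, S, T, U, V
  1-simplices (18): PQ, PR, PS, PT, PV, QS, QT, QU, QV, RS, RU, RV, ST, SU, SV, TU, TV, UV
  2-simplices (12): PQT, PQV, PRS, PRV, PST, QSU, QSV, QTU, RSU, RUV, STV, TUV

Hence C_0 ≅ Z^7, C_1 ≅ Z^18, C_2 ≅ Z^12.

∂_1: C_1 → C_0 is given by ∂[p,q] = [q] − [p]. For instance
  ∂RV = V − R.
The resulting 7×18 matrix has rank 6, and its Smith normal form has invariant factors (1,1,1,1,1,1).

Boundary ∂_2: C_2 → C_1 maps a triangle to the signed sum of its edges. For instance
  ∂PQV = QV − PV + PQ,
  ∂QSV = SV − QV + QS.
The 18×12 boundary matrix has rank 12 and Smith normal form diag(1,1,1,1,1,1,1,1,1,1,1,2).

Computing H_k = (kernel of ∂_k) / (image of ∂_{k+1}):

  H_0: rank C_0 − rank ∂_1 = 7 − 6 = 1, and the invariant factors of ∂_1 are all 1, so H_0 = Z.
  H_1: rank ker ∂_1 − rank ∂_2 = (18 − 6) − 12 = 0, and ∂_2 has invariant factor 2 > 1, so H_1 = Z/2.
  H_2: rank ker ∂_2 − rank ∂_3 = (12 − 12) − 0 = 0, and there is no ∂_3, so H_2 = 0.

As a check, the Euler characteristic is 7 − 18 + 12 = 1, which agrees with 1 − 0 + 0 = 1.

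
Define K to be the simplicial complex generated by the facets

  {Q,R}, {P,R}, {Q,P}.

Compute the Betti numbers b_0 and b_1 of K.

Fix the vertex order P < Q < R and write every simplex with vertices in increasing order. Then dim K = 1 and the simplices of K are:

  0-simplices (3): P, Q, R
  1-simplices (3): PQ, PR, QR

giving chain groups C_0 ≅ Z^3, C_1 ≅ Z^3.

The boundary map ∂_1: C_1 → C_0 maps an edge to its endpoints' difference, ∂[p,q] = q − p. For instance
  ∂PR = R − P.
The 3×3 boundary matrix has rank 2 and Smith normal form diag(1,1).

Now H_k = ker ∂_k / im ∂_{k+1}, so:

  H_0: rank C_0 − rank ∂_1 = 3 − 2 = 1, and the invariant factors of ∂_1 are all 1, so H_0 = Z.
  H_1: rank ker ∂_1 − rank ∂_2 = (3 − 2) − 0 = 1, and there is no ∂_2, so H_1 = Z.

(K is a triangulation of the circle S^1.)

Hence the Betti numbers are b_0 = 1, b_1 = 1.

b_0 = 1, b_1 = 1.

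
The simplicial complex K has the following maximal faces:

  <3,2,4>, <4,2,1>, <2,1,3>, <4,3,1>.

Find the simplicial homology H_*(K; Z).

Order the vertices as 1 < 2 < 3 < 4. Listing each simplex with vertices in this order, K has dimension 2 with simplices:

  0-simplices (4): [1], [2], [3], [4]
  1-simplices (6): [1,2], [1,3], [1,4], [2,3], [2,4], [3,4]
  2-simplices (4): [1,2,3], [1,2,4], [1,3,4], [2,3,4]

Hence C_0 ≅ Z^4, C_1 ≅ Z^6, C_2 ≅ Z^4.

Boundary ∂_1: C_1 → C_0 is given by ∂[p,q] = [q] − [p].
This gives a 4×6 integer matrix of rank 3; reducing to Smith normal form yields diagonal entries (1,1,1).

The boundary map ∂_2: C_2 → C_1 maps a triangle to the signed sum of its edges. For instance
  ∂[1,2,4] = [2,4] − [1,4] + [1,2],
  ∂[2,3,4] = [3,4] − [2,4] + [2,3].
This gives a 6×4 integer matrix of rank 3; reducing to Smith normal form yields diagonal entries (1,1,1).

Reading off H_k = ker ∂_k / im ∂_{k+1}:

  H_0: rank C_0 − rank ∂_1 = 4 − 3 = 1, and the invariant factors of ∂_1 are all 1, so H_0 ≅ Z.
  H_1: rank ker ∂_1 − rank ∂_2 = (6 − 3) − 3 = 0, and the invariant factors of ∂_2 are all 1, so H_1 ≅ 0.
  H_2: rank ker ∂_2 − rank ∂_3 = (4 − 3) − 0 = 1, and there is no ∂_3, so H_2 ≅ Z.

As a check, the Euler characteristic is 4 − 6 + 4 = 2, which agrees with 1 − 0 + 1 = 2.

H_0 ≅ Z,  H_1 = 0,  H_2 ≅ Z.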